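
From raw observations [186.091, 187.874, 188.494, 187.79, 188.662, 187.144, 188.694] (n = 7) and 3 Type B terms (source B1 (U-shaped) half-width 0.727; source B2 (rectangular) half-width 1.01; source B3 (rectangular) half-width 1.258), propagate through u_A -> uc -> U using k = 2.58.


mean = (186.091 + 187.874 + 188.494 + 187.79 + 188.662 + 187.144 + 188.694) / 7 = 187.8212857
s = sqrt(sum((x - mean)^2)/(n-1)) = 0.9466905
u_A = s / sqrt(n) = 0.9466905 / sqrt(7) = 0.35781538
u_B1 = 0.727 / sqrt(2) = 0.51406663
u_B2 = 1.01 / sqrt(3) = 0.58312377
u_B3 = 1.258 / sqrt(3) = 0.72630664
uc = sqrt(0.35781538^2 + 0.51406663^2 + 0.58312377^2 + 0.72630664^2) = 1.1224308
U = k * uc = 2.58 * 1.1224308
U = 2.8959

2.8959


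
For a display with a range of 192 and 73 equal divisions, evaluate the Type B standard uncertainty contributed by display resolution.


resolution = range / divisions
resolution = 192 / 73 = 2.630137
u_res = resolution / (2*sqrt(3))
u_res = 2.630137 / 3.4641016
u_res = 0.7593

0.7593


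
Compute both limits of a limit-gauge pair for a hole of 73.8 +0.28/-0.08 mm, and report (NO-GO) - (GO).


GO = nominal - lower_tol (smallest hole = maximum material condition)
GO = 73.8 - 0.08 = 73.72
NO-GO = nominal + upper_tol (largest hole = least material condition)
NO-GO = 73.8 + 0.28 = 74.08
spread = NO-GO - GO = 74.08 - 73.72 = 0.3600

0.3600


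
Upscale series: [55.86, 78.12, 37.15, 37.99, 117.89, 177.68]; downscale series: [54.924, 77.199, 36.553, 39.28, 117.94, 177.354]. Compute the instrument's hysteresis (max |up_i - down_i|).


|55.86 - 54.924| = 0.9360
|78.12 - 77.199| = 0.9210
|37.15 - 36.553| = 0.5970
|37.99 - 39.28| = 1.2900
|117.89 - 117.94| = 0.0500
|177.68 - 177.354| = 0.3260
hysteresis = max(diffs) = 1.2900

1.2900


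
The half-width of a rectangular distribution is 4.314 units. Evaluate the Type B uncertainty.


u_B = half_width / sqrt(3)
u_B = 4.314 / 1.7320508
u_B = 2.4907

2.4907


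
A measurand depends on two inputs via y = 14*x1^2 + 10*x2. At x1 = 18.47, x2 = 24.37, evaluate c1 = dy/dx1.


y = 14*x1^2 + 10*x2
dy/dx1 = 2*14*x1
Evaluate at x1 = 18.47: c1 = 28 * 18.47
c1 = 517.1600

517.1600


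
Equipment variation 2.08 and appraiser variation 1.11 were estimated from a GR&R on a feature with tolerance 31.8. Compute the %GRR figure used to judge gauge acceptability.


GRR = sqrt(EV^2 + AV^2) = sqrt(2.08^2 + 1.11^2) = 2.3576471
%GRR = GRR / tol * 100 = 2.3576471 / 31.8 * 100
%GRR = 7.4140

7.4140


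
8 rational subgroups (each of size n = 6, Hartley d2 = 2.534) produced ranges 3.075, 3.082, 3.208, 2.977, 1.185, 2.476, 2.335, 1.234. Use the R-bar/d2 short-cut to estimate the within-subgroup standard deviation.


R_bar = (3.075 + 3.082 + 3.208 + 2.977 + 1.185 + 2.476 + 2.335 + 1.234) / 8
R_bar = 19.572 / 8 = 2.4465
sigma_hat = R_bar / d2 = 2.4465 / 2.534 = 0.9655

0.9655


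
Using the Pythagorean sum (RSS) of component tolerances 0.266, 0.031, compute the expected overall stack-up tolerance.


RSS = sqrt(0.266^2 + 0.031^2)
= sqrt(0.071717)
= 0.2678

0.2678


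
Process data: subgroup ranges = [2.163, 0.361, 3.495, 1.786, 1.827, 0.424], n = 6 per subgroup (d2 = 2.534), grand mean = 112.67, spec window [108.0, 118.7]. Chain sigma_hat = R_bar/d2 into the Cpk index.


R_bar = (2.163 + 0.361 + 3.495 + 1.786 + 1.827 + 0.424) / 6 = 1.676
sigma = R_bar / d2 = 1.676 / 2.534 = 0.66140489
Cp = (USL - LSL)/(6*sigma) = (118.7 - 108.0)/(6*0.66140489) = 2.6963
Cpu = (118.7 - 112.67)/(3*0.66140489) = 3.0390
Cpl = (112.67 - 108.0)/(3*0.66140489) = 2.3536
Cpk = min(Cpu, Cpl) = 2.3536

2.3536


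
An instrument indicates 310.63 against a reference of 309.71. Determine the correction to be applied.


Correction = standard - reading
= 309.71 - 310.63
= -0.9200

-0.9200


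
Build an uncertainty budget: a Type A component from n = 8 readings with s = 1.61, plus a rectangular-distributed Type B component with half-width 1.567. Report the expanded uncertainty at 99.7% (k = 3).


u_A = s / sqrt(n) = 1.61 / sqrt(8) = 0.56922096
u_B = half_width / sqrt(3) = 1.567 / sqrt(3) = 0.90470787
uc = sqrt(u_A^2 + u_B^2) = sqrt(0.56922096^2 + 0.90470787^2) = 1.068882
U = k * uc = 3 * 1.068882
U = 3.2066

3.2066


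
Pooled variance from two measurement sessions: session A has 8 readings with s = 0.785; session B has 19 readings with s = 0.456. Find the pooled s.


s_p = sqrt(((n1-1)*s1^2 + (n2-1)*s2^2) / (n1+n2-2))
numerator = (8-1)*0.785^2 + (19-1)*0.456^2 = 4.313575 + 3.742848 = 8.056423
denominator = 8 + 19 - 2 = 25
s_p^2 = 8.056423 / 25 = 0.32225692
s_p = sqrt(0.32225692) = 0.5677

0.5677


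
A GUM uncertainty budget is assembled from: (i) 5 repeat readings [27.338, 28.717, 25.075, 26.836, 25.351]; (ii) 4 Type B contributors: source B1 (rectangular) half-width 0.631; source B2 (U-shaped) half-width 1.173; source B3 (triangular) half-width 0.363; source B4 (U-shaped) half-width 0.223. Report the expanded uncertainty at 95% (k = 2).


mean = (27.338 + 28.717 + 25.075 + 26.836 + 25.351) / 5 = 26.6634
s = sqrt(sum((x - mean)^2)/(n-1)) = 1.4956234
u_A = s / sqrt(n) = 1.4956234 / sqrt(5) = 0.66886312
u_B1 = 0.631 / sqrt(3) = 0.36430802
u_B2 = 1.173 / sqrt(2) = 0.82943625
u_B3 = 0.363 / sqrt(6) = 0.14819413
u_B4 = 0.223 / sqrt(2) = 0.15768481
uc = sqrt(0.66886312^2 + 0.36430802^2 + 0.82943625^2 + 0.14819413^2 + 0.15768481^2) = 1.146686
U = k * uc = 2 * 1.146686
U = 2.2934

2.2934


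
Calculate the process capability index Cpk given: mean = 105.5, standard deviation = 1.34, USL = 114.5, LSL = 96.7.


Cpu = (USL - mean) / (3*sigma) = (114.5 - 105.5) / (3*1.34) = 2.2388
Cpl = (mean - LSL) / (3*sigma) = (105.5 - 96.7) / (3*1.34) = 2.1891
Cpk = min(Cpu, Cpl) = 2.1891

2.1891


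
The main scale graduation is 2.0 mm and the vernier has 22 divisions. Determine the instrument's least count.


LC = MSD / n_div
= 2.0 / 22
= 0.0909

0.0909


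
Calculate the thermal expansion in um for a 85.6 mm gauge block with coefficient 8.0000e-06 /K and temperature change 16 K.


dL = L * alpha * dT
= 85.6 * 8.0000e-06 * 16
= 0.0109568 mm
dL_um = 0.0109568 * 1000 = 10.9568 um

10.9568


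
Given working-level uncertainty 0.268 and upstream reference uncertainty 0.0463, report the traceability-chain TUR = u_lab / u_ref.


TUR = u_lab / u_ref
= 0.268 / 0.0463
= 5.7883

5.7883


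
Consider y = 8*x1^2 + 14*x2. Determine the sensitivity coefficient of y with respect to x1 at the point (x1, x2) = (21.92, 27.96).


y = 8*x1^2 + 14*x2
dy/dx1 = 2*8*x1
Evaluate at x1 = 21.92: c1 = 16 * 21.92
c1 = 350.7200

350.7200


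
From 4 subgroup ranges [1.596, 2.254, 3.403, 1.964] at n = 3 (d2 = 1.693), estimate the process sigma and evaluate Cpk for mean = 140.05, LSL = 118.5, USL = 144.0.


R_bar = (1.596 + 2.254 + 3.403 + 1.964) / 4 = 2.30425
sigma = R_bar / d2 = 2.30425 / 1.693 = 1.3610455
Cp = (USL - LSL)/(6*sigma) = (144.0 - 118.5)/(6*1.3610455) = 3.1226
Cpu = (144.0 - 140.05)/(3*1.3610455) = 0.9674
Cpl = (140.05 - 118.5)/(3*1.3610455) = 5.2778
Cpk = min(Cpu, Cpl) = 0.9674

0.9674


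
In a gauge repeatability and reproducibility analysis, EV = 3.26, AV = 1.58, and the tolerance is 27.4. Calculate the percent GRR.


GRR = sqrt(EV^2 + AV^2) = sqrt(3.26^2 + 1.58^2) = 3.6227062
%GRR = GRR / tol * 100 = 3.6227062 / 27.4 * 100
%GRR = 13.2216

13.2216


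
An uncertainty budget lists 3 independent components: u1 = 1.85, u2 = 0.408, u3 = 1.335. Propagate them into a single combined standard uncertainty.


uc = sqrt(1.85^2 + 0.408^2 + 1.335^2)
uc = sqrt(5.371189)
uc = 2.3176

2.3176


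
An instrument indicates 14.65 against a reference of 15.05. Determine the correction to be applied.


Correction = standard - reading
= 15.05 - 14.65
= 0.4000

0.4000


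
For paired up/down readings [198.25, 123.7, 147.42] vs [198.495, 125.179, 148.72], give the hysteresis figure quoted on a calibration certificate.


|198.25 - 198.495| = 0.2450
|123.7 - 125.179| = 1.4790
|147.42 - 148.72| = 1.3000
hysteresis = max(diffs) = 1.4790

1.4790


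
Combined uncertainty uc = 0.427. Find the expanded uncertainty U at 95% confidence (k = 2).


U = k * uc
U = 2 * 0.427
U = 0.8540

0.8540


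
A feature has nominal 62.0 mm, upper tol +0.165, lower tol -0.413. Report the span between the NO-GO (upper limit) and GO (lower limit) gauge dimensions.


GO = nominal - lower_tol (smallest hole = maximum material condition)
GO = 62.0 - 0.413 = 61.587
NO-GO = nominal + upper_tol (largest hole = least material condition)
NO-GO = 62.0 + 0.165 = 62.165
spread = NO-GO - GO = 62.165 - 61.587 = 0.5780

0.5780


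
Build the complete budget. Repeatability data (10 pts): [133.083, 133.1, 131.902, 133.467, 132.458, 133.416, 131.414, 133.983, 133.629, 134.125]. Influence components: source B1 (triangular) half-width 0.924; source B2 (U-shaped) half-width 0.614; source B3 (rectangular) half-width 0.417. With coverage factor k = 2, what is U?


mean = (133.083 + 133.1 + 131.902 + 133.467 + 132.458 + 133.416 + 131.414 + 133.983 + 133.629 + 134.125) / 10 = 133.0577
s = sqrt(sum((x - mean)^2)/(n-1)) = 0.88299113
u_A = s / sqrt(n) = 0.88299113 / sqrt(10) = 0.27922631
u_B1 = 0.924 / sqrt(6) = 0.37722142
u_B2 = 0.614 / sqrt(2) = 0.43416356
u_B3 = 0.417 / sqrt(3) = 0.24075506
uc = sqrt(0.27922631^2 + 0.37722142^2 + 0.43416356^2 + 0.24075506^2) = 0.68317225
U = k * uc = 2 * 0.68317225
U = 1.3663

1.3663


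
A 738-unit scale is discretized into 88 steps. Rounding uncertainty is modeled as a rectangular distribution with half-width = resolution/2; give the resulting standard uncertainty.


resolution = range / divisions
resolution = 738 / 88 = 8.3863636
u_res = resolution / (2*sqrt(3))
u_res = 8.3863636 / 3.4641016
u_res = 2.4209

2.4209


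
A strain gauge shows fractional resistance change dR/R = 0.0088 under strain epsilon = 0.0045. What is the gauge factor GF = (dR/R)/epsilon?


GF = (dR/R) / epsilon
= 0.0088 / 0.0045
= 1.9556

1.9556


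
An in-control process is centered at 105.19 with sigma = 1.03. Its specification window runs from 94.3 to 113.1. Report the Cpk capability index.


Cpu = (USL - mean) / (3*sigma) = (113.1 - 105.19) / (3*1.03) = 2.5599
Cpl = (mean - LSL) / (3*sigma) = (105.19 - 94.3) / (3*1.03) = 3.5243
Cpk = min(Cpu, Cpl) = 2.5599

2.5599


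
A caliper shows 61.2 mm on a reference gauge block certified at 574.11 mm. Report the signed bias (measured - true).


Systematic error = measured - true
= 61.2 - 574.11
= -512.9100

-512.9100


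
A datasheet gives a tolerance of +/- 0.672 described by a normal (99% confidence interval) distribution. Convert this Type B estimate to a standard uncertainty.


u_B = half_width / 2.576
u_B = 0.672 / 2.576
u_B = 0.2609

0.2609


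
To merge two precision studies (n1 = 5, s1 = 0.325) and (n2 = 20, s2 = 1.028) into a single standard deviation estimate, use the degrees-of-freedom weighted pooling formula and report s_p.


s_p = sqrt(((n1-1)*s1^2 + (n2-1)*s2^2) / (n1+n2-2))
numerator = (5-1)*0.325^2 + (20-1)*1.028^2 = 0.4225 + 20.078896 = 20.501396
denominator = 5 + 20 - 2 = 23
s_p^2 = 20.501396 / 23 = 0.89136504
s_p = sqrt(0.89136504) = 0.9441

0.9441


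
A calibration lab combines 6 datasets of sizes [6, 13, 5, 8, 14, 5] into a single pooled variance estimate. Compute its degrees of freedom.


nu = sum_i (n_i - 1)
nu = ((6 - 1) + (13 - 1) + (5 - 1) + (8 - 1) + (14 - 1) + (5 - 1))
nu = 5 + 12 + 4 + 7 + 13 + 4
nu = 45

45


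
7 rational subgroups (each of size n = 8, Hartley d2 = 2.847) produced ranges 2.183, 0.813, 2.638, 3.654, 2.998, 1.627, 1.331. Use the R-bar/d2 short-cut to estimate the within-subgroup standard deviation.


R_bar = (2.183 + 0.813 + 2.638 + 3.654 + 2.998 + 1.627 + 1.331) / 7
R_bar = 15.244 / 7 = 2.1777143
sigma_hat = R_bar / d2 = 2.1777143 / 2.847 = 0.7649

0.7649


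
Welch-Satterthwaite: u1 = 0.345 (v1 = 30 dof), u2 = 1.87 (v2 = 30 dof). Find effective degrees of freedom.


uc = sqrt(u1^2 + u2^2) = sqrt(0.345^2 + 1.87^2) = 1.9015586
v_eff = uc^4 / (u1^4/v1 + u2^4/v2)
= 1.9015586^4 / (0.345^4/30 + 1.87^4/30)
= 13.074914 / 0.40808255
v_eff = 32.0399

32.0399


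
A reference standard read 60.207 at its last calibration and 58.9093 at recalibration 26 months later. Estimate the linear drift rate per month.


rate = (v2 - v1) / months
= (58.9093 - 60.207) / 26
= -1.2977 / 26
= -0.0499

-0.0499


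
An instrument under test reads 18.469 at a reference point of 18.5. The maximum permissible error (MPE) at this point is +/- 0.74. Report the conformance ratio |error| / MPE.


e = indication - reference = 18.469 - 18.5 = -0.0310
|e| = 0.0310
ratio = |e| / MPE = 0.0310 / 0.74
ratio = 0.0419

0.0419


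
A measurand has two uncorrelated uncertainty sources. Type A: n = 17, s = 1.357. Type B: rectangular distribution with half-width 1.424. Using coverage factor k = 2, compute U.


u_A = s / sqrt(n) = 1.357 / sqrt(17) = 0.32912084
u_B = half_width / sqrt(3) = 1.424 / sqrt(3) = 0.82214678
uc = sqrt(u_A^2 + u_B^2) = sqrt(0.32912084^2 + 0.82214678^2) = 0.88557657
U = k * uc = 2 * 0.88557657
U = 1.7712

1.7712


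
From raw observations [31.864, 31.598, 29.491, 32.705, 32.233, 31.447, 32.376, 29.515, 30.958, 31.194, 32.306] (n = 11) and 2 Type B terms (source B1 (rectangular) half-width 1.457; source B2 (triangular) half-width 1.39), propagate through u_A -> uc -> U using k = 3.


mean = (31.864 + 31.598 + 29.491 + 32.705 + 32.233 + 31.447 + 32.376 + 29.515 + 30.958 + 31.194 + 32.306) / 11 = 31.42609091
s = sqrt(sum((x - mean)^2)/(n-1)) = 1.0887999
u_A = s / sqrt(n) = 1.0887999 / sqrt(11) = 0.32828552
u_B1 = 1.457 / sqrt(3) = 0.84119934
u_B2 = 1.39 / sqrt(6) = 0.56746512
uc = sqrt(0.32828552^2 + 0.84119934^2 + 0.56746512^2) = 1.0664916
U = k * uc = 3 * 1.0664916
U = 3.1995

3.1995


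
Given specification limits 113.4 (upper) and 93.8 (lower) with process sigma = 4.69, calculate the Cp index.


Cp = (USL - LSL) / (6 * sigma)
= (113.4 - 93.8) / (6 * 4.69)
= 19.6000 / 28.1400
= 0.6965

0.6965


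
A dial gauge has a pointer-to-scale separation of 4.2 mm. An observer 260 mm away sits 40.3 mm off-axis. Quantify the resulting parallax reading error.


error = h * offset / d
= 4.2 * 40.3 / 260
= 0.6510

0.6510


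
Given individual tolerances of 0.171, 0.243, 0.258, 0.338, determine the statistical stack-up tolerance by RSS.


RSS = sqrt(0.171^2 + 0.243^2 + 0.258^2 + 0.338^2)
= sqrt(0.269098)
= 0.5187

0.5187


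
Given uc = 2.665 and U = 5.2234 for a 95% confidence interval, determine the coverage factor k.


k = U / uc
k = 5.2234 / 2.665
k = 1.96

1.96


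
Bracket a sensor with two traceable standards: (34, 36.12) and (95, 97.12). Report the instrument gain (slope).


slope = (y2 - y1) / (x2 - x1)
= (97.12 - 36.12) / (95 - 34)
= 61.0000 / 61
= 1.0000

1.0000


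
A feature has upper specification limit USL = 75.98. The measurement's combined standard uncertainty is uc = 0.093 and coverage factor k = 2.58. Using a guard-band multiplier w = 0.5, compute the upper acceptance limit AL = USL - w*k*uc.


U = k * uc = 2.58 * 0.093 = 0.23994
guard band g = w * U = 0.5 * 0.23994 = 0.11997
AL = USL - g = 75.98 - 0.11997
AL = 75.8600

75.8600


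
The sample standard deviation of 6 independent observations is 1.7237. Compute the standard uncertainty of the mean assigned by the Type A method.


u_A = s / sqrt(n)
u_A = 1.7237 / sqrt(6)
u_A = 1.7237 / 2.4494897
u_A = 0.7037

0.7037


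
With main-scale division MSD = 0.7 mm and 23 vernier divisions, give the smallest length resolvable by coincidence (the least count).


LC = MSD / n_div
= 0.7 / 23
= 0.0304

0.0304


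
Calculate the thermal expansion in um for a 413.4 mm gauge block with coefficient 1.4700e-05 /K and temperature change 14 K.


dL = L * alpha * dT
= 413.4 * 1.4700e-05 * 14
= 0.0850777 mm
dL_um = 0.0850777 * 1000 = 85.0777 um

85.0777


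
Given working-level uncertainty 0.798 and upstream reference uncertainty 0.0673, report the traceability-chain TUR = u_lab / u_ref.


TUR = u_lab / u_ref
= 0.798 / 0.0673
= 11.8574

11.8574


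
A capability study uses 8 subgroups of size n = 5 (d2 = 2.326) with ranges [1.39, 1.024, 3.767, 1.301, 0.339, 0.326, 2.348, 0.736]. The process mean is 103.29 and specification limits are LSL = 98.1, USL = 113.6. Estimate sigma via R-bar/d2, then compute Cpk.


R_bar = (1.39 + 1.024 + 3.767 + 1.301 + 0.339 + 0.326 + 2.348 + 0.736) / 8 = 1.403875
sigma = R_bar / d2 = 1.403875 / 2.326 = 0.60355761
Cp = (USL - LSL)/(6*sigma) = (113.6 - 98.1)/(6*0.60355761) = 4.2802
Cpu = (113.6 - 103.29)/(3*0.60355761) = 5.6940
Cpl = (103.29 - 98.1)/(3*0.60355761) = 2.8663
Cpk = min(Cpu, Cpl) = 2.8663

2.8663


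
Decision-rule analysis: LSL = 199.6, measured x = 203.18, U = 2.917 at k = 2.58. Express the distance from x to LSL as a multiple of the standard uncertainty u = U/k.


u = U / k = 2.917 / 2.58 = 1.1306202
margin = |LSL - x| = |199.6 - 203.18| = 3.58
z = margin / u = 3.58 / 1.1306202
z = 3.1664

3.1664


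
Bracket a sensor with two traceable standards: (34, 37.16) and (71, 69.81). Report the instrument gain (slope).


slope = (y2 - y1) / (x2 - x1)
= (69.81 - 37.16) / (71 - 34)
= 32.6500 / 37
= 0.8824

0.8824


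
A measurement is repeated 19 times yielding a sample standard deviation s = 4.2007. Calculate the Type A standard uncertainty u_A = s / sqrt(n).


u_A = s / sqrt(n)
u_A = 4.2007 / sqrt(19)
u_A = 4.2007 / 4.3588989
u_A = 0.9637

0.9637


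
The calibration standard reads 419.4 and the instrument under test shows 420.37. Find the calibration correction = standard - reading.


Correction = standard - reading
= 419.4 - 420.37
= -0.9700

-0.9700


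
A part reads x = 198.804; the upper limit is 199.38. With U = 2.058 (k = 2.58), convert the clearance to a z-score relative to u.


u = U / k = 2.058 / 2.58 = 0.79767442
margin = |USL - x| = |199.38 - 198.804| = 0.576
z = margin / u = 0.576 / 0.79767442
z = 0.7221

0.7221


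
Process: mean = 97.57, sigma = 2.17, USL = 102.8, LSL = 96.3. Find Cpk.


Cpu = (USL - mean) / (3*sigma) = (102.8 - 97.57) / (3*2.17) = 0.8034
Cpl = (mean - LSL) / (3*sigma) = (97.57 - 96.3) / (3*2.17) = 0.1951
Cpk = min(Cpu, Cpl) = 0.1951

0.1951


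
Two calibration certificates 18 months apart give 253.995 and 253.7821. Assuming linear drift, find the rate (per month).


rate = (v2 - v1) / months
= (253.7821 - 253.995) / 18
= -0.2129 / 18
= -0.0118

-0.0118


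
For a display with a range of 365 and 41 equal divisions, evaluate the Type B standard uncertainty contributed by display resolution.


resolution = range / divisions
resolution = 365 / 41 = 8.902439
u_res = resolution / (2*sqrt(3))
u_res = 8.902439 / 3.4641016
u_res = 2.5699

2.5699


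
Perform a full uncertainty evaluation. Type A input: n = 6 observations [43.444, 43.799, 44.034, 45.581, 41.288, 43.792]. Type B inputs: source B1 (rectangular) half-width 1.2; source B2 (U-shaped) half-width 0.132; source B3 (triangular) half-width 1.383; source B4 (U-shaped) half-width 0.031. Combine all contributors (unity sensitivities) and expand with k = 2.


mean = (43.444 + 43.799 + 44.034 + 45.581 + 41.288 + 43.792) / 6 = 43.65633333
s = sqrt(sum((x - mean)^2)/(n-1)) = 1.3812908
u_A = s / sqrt(n) = 1.3812908 / sqrt(6) = 0.56390961
u_B1 = 1.2 / sqrt(3) = 0.69282032
u_B2 = 0.132 / sqrt(2) = 0.093338095
u_B3 = 1.383 / sqrt(6) = 0.56460739
u_B4 = 0.031 / sqrt(2) = 0.02192031
uc = sqrt(0.56390961^2 + 0.69282032^2 + 0.093338095^2 + 0.56460739^2 + 0.02192031^2) = 1.0611164
U = k * uc = 2 * 1.0611164
U = 2.1222

2.1222


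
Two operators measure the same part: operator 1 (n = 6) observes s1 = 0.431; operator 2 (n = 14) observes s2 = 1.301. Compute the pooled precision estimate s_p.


s_p = sqrt(((n1-1)*s1^2 + (n2-1)*s2^2) / (n1+n2-2))
numerator = (6-1)*0.431^2 + (14-1)*1.301^2 = 0.928805 + 22.003813 = 22.932618
denominator = 6 + 14 - 2 = 18
s_p^2 = 22.932618 / 18 = 1.2740343
s_p = sqrt(1.2740343) = 1.1287

1.1287


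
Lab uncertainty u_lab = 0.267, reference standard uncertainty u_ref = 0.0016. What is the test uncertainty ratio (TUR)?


TUR = u_lab / u_ref
= 0.267 / 0.0016
= 166.8750

166.8750


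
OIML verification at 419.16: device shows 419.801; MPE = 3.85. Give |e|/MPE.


e = indication - reference = 419.801 - 419.16 = 0.6410
|e| = 0.6410
ratio = |e| / MPE = 0.6410 / 3.85
ratio = 0.1665

0.1665


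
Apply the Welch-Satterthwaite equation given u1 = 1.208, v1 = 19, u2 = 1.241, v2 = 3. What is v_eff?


uc = sqrt(u1^2 + u2^2) = sqrt(1.208^2 + 1.241^2) = 1.7318617
v_eff = uc^4 / (u1^4/v1 + u2^4/v2)
= 1.7318617^4 / (1.208^4/19 + 1.241^4/3)
= 8.9960701 / 0.90269289
v_eff = 9.9658

9.9658


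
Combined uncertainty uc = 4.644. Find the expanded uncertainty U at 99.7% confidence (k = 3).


U = k * uc
U = 3 * 4.644
U = 13.9320

13.9320


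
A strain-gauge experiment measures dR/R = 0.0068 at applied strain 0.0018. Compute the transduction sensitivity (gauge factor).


GF = (dR/R) / epsilon
= 0.0068 / 0.0018
= 3.7778

3.7778


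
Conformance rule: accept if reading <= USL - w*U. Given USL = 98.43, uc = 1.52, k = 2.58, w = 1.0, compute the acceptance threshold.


U = k * uc = 2.58 * 1.52 = 3.9216
guard band g = w * U = 1.0 * 3.9216 = 3.9216
AL = USL - g = 98.43 - 3.9216
AL = 94.5084

94.5084


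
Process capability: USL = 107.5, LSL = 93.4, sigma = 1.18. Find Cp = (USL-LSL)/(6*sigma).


Cp = (USL - LSL) / (6 * sigma)
= (107.5 - 93.4) / (6 * 1.18)
= 14.1000 / 7.0800
= 1.9915

1.9915


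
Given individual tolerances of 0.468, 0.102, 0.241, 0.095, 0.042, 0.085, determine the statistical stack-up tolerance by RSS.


RSS = sqrt(0.468^2 + 0.102^2 + 0.241^2 + 0.095^2 + 0.042^2 + 0.085^2)
= sqrt(0.305523)
= 0.5527

0.5527


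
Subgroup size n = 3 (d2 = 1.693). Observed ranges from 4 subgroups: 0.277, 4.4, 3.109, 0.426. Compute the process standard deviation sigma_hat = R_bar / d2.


R_bar = (0.277 + 4.4 + 3.109 + 0.426) / 4
R_bar = 8.212 / 4 = 2.053
sigma_hat = R_bar / d2 = 2.053 / 1.693 = 1.2126

1.2126


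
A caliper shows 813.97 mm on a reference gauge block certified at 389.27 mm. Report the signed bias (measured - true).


Systematic error = measured - true
= 813.97 - 389.27
= 424.7000

424.7000


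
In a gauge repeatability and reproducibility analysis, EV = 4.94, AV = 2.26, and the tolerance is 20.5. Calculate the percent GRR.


GRR = sqrt(EV^2 + AV^2) = sqrt(4.94^2 + 2.26^2) = 5.4324212
%GRR = GRR / tol * 100 = 5.4324212 / 20.5 * 100
%GRR = 26.4996

26.4996


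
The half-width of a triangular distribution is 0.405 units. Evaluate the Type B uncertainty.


u_B = half_width / sqrt(6)
u_B = 0.405 / 2.4494897
u_B = 0.1653

0.1653


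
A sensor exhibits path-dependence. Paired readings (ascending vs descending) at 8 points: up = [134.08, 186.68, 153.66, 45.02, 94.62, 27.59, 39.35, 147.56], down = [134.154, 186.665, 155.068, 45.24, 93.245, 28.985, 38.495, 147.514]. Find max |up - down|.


|134.08 - 134.154| = 0.0740
|186.68 - 186.665| = 0.0150
|153.66 - 155.068| = 1.4080
|45.02 - 45.24| = 0.2200
|94.62 - 93.245| = 1.3750
|27.59 - 28.985| = 1.3950
|39.35 - 38.495| = 0.8550
|147.56 - 147.514| = 0.0460
hysteresis = max(diffs) = 1.4080

1.4080


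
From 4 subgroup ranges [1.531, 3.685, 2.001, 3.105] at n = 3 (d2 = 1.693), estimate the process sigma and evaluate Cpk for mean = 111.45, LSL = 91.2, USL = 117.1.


R_bar = (1.531 + 3.685 + 2.001 + 3.105) / 4 = 2.5805
sigma = R_bar / d2 = 2.5805 / 1.693 = 1.5242174
Cp = (USL - LSL)/(6*sigma) = (117.1 - 91.2)/(6*1.5242174) = 2.8321
Cpu = (117.1 - 111.45)/(3*1.5242174) = 1.2356
Cpl = (111.45 - 91.2)/(3*1.5242174) = 4.4285
Cpk = min(Cpu, Cpl) = 1.2356

1.2356


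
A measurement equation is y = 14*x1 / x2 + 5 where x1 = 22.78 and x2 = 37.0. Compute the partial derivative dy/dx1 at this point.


y = 14*x1 / x2 + 5
dy/dx1 = 14/x2
Evaluate at x2 = 37.0: c1 = 14 / 37.0
c1 = 0.3784

0.3784


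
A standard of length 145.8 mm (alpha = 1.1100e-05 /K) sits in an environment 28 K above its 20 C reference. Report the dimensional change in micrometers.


dL = L * alpha * dT
= 145.8 * 1.1100e-05 * 28
= 0.0453146 mm
dL_um = 0.0453146 * 1000 = 45.3146 um

45.3146


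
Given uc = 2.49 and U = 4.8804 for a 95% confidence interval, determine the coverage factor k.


k = U / uc
k = 4.8804 / 2.49
k = 1.96

1.96


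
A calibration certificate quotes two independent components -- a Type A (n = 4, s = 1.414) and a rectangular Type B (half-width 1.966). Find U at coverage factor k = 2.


u_A = s / sqrt(n) = 1.414 / sqrt(4) = 0.707
u_B = half_width / sqrt(3) = 1.966 / sqrt(3) = 1.1350706
uc = sqrt(u_A^2 + u_B^2) = sqrt(0.707^2 + 1.1350706^2) = 1.3372488
U = k * uc = 2 * 1.3372488
U = 2.6745

2.6745


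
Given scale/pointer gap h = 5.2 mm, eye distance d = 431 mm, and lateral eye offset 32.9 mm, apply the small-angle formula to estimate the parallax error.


error = h * offset / d
= 5.2 * 32.9 / 431
= 0.3969

0.3969


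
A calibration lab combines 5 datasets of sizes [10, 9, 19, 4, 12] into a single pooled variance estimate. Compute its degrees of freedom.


nu = sum_i (n_i - 1)
nu = ((10 - 1) + (9 - 1) + (19 - 1) + (4 - 1) + (12 - 1))
nu = 9 + 8 + 18 + 3 + 11
nu = 49

49


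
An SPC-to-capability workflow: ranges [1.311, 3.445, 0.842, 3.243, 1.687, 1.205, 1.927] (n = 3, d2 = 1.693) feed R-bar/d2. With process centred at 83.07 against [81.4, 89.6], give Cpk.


R_bar = (1.311 + 3.445 + 0.842 + 3.243 + 1.687 + 1.205 + 1.927) / 7 = 1.9514286
sigma = R_bar / d2 = 1.9514286 / 1.693 = 1.1526454
Cp = (USL - LSL)/(6*sigma) = (89.6 - 81.4)/(6*1.1526454) = 1.1857
Cpu = (89.6 - 83.07)/(3*1.1526454) = 1.8884
Cpl = (83.07 - 81.4)/(3*1.1526454) = 0.4829
Cpk = min(Cpu, Cpl) = 0.4829

0.4829


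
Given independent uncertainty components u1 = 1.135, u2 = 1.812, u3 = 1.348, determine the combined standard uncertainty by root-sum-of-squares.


uc = sqrt(1.135^2 + 1.812^2 + 1.348^2)
uc = sqrt(6.388673)
uc = 2.5276

2.5276


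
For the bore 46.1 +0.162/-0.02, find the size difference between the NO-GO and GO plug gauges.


GO = nominal - lower_tol (smallest hole = maximum material condition)
GO = 46.1 - 0.02 = 46.08
NO-GO = nominal + upper_tol (largest hole = least material condition)
NO-GO = 46.1 + 0.162 = 46.262
spread = NO-GO - GO = 46.262 - 46.08 = 0.1820

0.1820


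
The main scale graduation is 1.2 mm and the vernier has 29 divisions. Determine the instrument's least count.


LC = MSD / n_div
= 1.2 / 29
= 0.0414

0.0414


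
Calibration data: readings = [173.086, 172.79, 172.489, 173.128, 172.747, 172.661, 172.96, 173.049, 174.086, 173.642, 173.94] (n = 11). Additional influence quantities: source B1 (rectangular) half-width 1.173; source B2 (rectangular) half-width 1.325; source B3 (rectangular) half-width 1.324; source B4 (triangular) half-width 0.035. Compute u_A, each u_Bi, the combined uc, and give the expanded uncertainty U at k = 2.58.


mean = (173.086 + 172.79 + 172.489 + 173.128 + 172.747 + 172.661 + 172.96 + 173.049 + 174.086 + 173.642 + 173.94) / 11 = 173.1434545
s = sqrt(sum((x - mean)^2)/(n-1)) = 0.52542561
u_A = s / sqrt(n) = 0.52542561 / sqrt(11) = 0.15842178
u_B1 = 1.173 / sqrt(3) = 0.67723187
u_B2 = 1.325 / sqrt(3) = 0.76498911
u_B3 = 1.324 / sqrt(3) = 0.76441176
u_B4 = 0.035 / sqrt(6) = 0.01428869
uc = sqrt(0.15842178^2 + 0.67723187^2 + 0.76498911^2 + 0.76441176^2 + 0.01428869^2) = 1.2858765
U = k * uc = 2.58 * 1.2858765
U = 3.3176

3.3176


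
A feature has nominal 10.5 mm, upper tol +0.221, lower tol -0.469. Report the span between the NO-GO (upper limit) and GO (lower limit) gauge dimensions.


GO = nominal - lower_tol (smallest hole = maximum material condition)
GO = 10.5 - 0.469 = 10.031
NO-GO = nominal + upper_tol (largest hole = least material condition)
NO-GO = 10.5 + 0.221 = 10.721
spread = NO-GO - GO = 10.721 - 10.031 = 0.6900

0.6900


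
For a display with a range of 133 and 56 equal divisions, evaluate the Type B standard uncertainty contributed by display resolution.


resolution = range / divisions
resolution = 133 / 56 = 2.375
u_res = resolution / (2*sqrt(3))
u_res = 2.375 / 3.4641016
u_res = 0.6856

0.6856


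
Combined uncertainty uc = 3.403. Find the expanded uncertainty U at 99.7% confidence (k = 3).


U = k * uc
U = 3 * 3.403
U = 10.2090

10.2090


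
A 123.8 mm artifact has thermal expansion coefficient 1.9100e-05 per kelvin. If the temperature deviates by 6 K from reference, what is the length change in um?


dL = L * alpha * dT
= 123.8 * 1.9100e-05 * 6
= 0.0141875 mm
dL_um = 0.0141875 * 1000 = 14.1875 um

14.1875


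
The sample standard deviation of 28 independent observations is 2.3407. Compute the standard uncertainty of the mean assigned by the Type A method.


u_A = s / sqrt(n)
u_A = 2.3407 / sqrt(28)
u_A = 2.3407 / 5.2915026
u_A = 0.4424

0.4424


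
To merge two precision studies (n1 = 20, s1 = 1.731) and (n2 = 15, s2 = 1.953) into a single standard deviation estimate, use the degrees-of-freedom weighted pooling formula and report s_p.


s_p = sqrt(((n1-1)*s1^2 + (n2-1)*s2^2) / (n1+n2-2))
numerator = (20-1)*1.731^2 + (15-1)*1.953^2 = 56.930859 + 53.398926 = 110.32979
denominator = 20 + 15 - 2 = 33
s_p^2 = 110.32979 / 33 = 3.343327
s_p = sqrt(3.343327) = 1.8285

1.8285


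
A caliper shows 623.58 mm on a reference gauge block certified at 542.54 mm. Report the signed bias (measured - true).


Systematic error = measured - true
= 623.58 - 542.54
= 81.0400

81.0400


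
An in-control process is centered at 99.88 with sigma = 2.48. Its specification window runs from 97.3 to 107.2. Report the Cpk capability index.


Cpu = (USL - mean) / (3*sigma) = (107.2 - 99.88) / (3*2.48) = 0.9839
Cpl = (mean - LSL) / (3*sigma) = (99.88 - 97.3) / (3*2.48) = 0.3468
Cpk = min(Cpu, Cpl) = 0.3468

0.3468


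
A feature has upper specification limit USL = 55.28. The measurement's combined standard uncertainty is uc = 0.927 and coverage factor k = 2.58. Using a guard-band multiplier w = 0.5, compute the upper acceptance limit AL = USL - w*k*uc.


U = k * uc = 2.58 * 0.927 = 2.39166
guard band g = w * U = 0.5 * 2.39166 = 1.19583
AL = USL - g = 55.28 - 1.19583
AL = 54.0842

54.0842


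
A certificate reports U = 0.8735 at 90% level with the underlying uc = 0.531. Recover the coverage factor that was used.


k = U / uc
k = 0.8735 / 0.531
k = 1.645

1.645


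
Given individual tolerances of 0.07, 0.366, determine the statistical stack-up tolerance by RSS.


RSS = sqrt(0.07^2 + 0.366^2)
= sqrt(0.138856)
= 0.3726

0.3726


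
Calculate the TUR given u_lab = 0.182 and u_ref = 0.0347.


TUR = u_lab / u_ref
= 0.182 / 0.0347
= 5.2450

5.2450


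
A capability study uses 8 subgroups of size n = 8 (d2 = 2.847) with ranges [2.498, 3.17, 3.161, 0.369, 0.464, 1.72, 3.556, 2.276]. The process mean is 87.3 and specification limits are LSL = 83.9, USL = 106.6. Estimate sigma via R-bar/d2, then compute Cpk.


R_bar = (2.498 + 3.17 + 3.161 + 0.369 + 0.464 + 1.72 + 3.556 + 2.276) / 8 = 2.15175
sigma = R_bar / d2 = 2.15175 / 2.847 = 0.75579557
Cp = (USL - LSL)/(6*sigma) = (106.6 - 83.9)/(6*0.75579557) = 5.0058
Cpu = (106.6 - 87.3)/(3*0.75579557) = 8.5120
Cpl = (87.3 - 83.9)/(3*0.75579557) = 1.4995
Cpk = min(Cpu, Cpl) = 1.4995

1.4995


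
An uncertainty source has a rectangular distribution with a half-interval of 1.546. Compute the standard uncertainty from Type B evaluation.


u_B = half_width / sqrt(3)
u_B = 1.546 / 1.7320508
u_B = 0.8926

0.8926


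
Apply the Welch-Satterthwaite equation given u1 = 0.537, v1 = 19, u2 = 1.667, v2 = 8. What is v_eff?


uc = sqrt(u1^2 + u2^2) = sqrt(0.537^2 + 1.667^2) = 1.7513589
v_eff = uc^4 / (u1^4/v1 + u2^4/v2)
= 1.7513589^4 / (0.537^4/19 + 1.667^4/8)
= 9.4080716 / 0.96965468
v_eff = 9.7025

9.7025


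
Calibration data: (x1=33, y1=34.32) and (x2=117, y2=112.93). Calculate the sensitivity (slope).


slope = (y2 - y1) / (x2 - x1)
= (112.93 - 34.32) / (117 - 33)
= 78.6100 / 84
= 0.9358

0.9358


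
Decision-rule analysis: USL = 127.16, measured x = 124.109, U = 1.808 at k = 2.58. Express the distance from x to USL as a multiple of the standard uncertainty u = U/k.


u = U / k = 1.808 / 2.58 = 0.70077519
margin = |USL - x| = |127.16 - 124.109| = 3.051
z = margin / u = 3.051 / 0.70077519
z = 4.3538

4.3538


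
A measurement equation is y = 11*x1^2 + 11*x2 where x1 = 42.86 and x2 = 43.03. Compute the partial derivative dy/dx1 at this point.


y = 11*x1^2 + 11*x2
dy/dx1 = 2*11*x1
Evaluate at x1 = 42.86: c1 = 22 * 42.86
c1 = 942.9200

942.9200


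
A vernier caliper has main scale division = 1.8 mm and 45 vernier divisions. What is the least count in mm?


LC = MSD / n_div
= 1.8 / 45
= 0.0400

0.0400


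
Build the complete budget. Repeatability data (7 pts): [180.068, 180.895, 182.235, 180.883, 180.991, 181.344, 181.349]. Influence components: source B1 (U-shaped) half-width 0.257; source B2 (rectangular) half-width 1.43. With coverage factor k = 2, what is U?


mean = (180.068 + 180.895 + 182.235 + 180.883 + 180.991 + 181.344 + 181.349) / 7 = 181.1092857
s = sqrt(sum((x - mean)^2)/(n-1)) = 0.6551307
u_A = s / sqrt(n) = 0.6551307 / sqrt(7) = 0.24761613
u_B1 = 0.257 / sqrt(2) = 0.18172644
u_B2 = 1.43 / sqrt(3) = 0.82561088
uc = sqrt(0.24761613^2 + 0.18172644^2 + 0.82561088^2) = 0.88089249
U = k * uc = 2 * 0.88089249
U = 1.7618

1.7618


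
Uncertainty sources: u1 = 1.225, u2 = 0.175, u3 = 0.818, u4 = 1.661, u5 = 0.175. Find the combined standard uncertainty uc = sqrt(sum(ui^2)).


uc = sqrt(1.225^2 + 0.175^2 + 0.818^2 + 1.661^2 + 0.175^2)
uc = sqrt(4.98992)
uc = 2.2338

2.2338


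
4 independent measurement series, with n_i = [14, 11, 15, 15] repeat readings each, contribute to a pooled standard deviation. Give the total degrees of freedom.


nu = sum_i (n_i - 1)
nu = ((14 - 1) + (11 - 1) + (15 - 1) + (15 - 1))
nu = 13 + 10 + 14 + 14
nu = 51

51


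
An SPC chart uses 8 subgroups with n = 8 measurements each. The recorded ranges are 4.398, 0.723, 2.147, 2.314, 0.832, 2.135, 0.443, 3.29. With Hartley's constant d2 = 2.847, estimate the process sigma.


R_bar = (4.398 + 0.723 + 2.147 + 2.314 + 0.832 + 2.135 + 0.443 + 3.29) / 8
R_bar = 16.282 / 8 = 2.03525
sigma_hat = R_bar / d2 = 2.03525 / 2.847 = 0.7149

0.7149


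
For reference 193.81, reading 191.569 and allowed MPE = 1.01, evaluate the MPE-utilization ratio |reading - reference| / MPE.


e = indication - reference = 191.569 - 193.81 = -2.2410
|e| = 2.2410
ratio = |e| / MPE = 2.2410 / 1.01
ratio = 2.2188

2.2188


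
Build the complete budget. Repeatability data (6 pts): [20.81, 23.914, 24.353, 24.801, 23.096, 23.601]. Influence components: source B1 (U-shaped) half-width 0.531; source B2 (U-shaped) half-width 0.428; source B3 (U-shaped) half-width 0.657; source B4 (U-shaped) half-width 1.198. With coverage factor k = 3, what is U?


mean = (20.81 + 23.914 + 24.353 + 24.801 + 23.096 + 23.601) / 6 = 23.42916667
s = sqrt(sum((x - mean)^2)/(n-1)) = 1.4121628
u_A = s / sqrt(n) = 1.4121628 / sqrt(6) = 0.57651305
u_B1 = 0.531 / sqrt(2) = 0.3754737
u_B2 = 0.428 / sqrt(2) = 0.3026417
u_B3 = 0.657 / sqrt(2) = 0.46456916
u_B4 = 1.198 / sqrt(2) = 0.84711392
uc = sqrt(0.57651305^2 + 0.3754737^2 + 0.3026417^2 + 0.46456916^2 + 0.84711392^2) = 1.2240777
U = k * uc = 3 * 1.2240777
U = 3.6722

3.6722


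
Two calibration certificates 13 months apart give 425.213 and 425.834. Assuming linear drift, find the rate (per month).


rate = (v2 - v1) / months
= (425.834 - 425.213) / 13
= 0.6210 / 13
= 0.0478

0.0478


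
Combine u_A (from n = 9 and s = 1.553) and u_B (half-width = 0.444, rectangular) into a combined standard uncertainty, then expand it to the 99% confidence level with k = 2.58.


u_A = s / sqrt(n) = 1.553 / sqrt(9) = 0.51766667
u_B = half_width / sqrt(3) = 0.444 / sqrt(3) = 0.25634352
uc = sqrt(u_A^2 + u_B^2) = sqrt(0.51766667^2 + 0.25634352^2) = 0.57765975
U = k * uc = 2.58 * 0.57765975
U = 1.4904

1.4904


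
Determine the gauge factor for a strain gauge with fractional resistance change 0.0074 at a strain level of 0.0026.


GF = (dR/R) / epsilon
= 0.0074 / 0.0026
= 2.8462

2.8462


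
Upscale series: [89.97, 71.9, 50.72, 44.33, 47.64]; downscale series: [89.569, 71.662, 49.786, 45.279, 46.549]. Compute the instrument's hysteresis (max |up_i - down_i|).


|89.97 - 89.569| = 0.4010
|71.9 - 71.662| = 0.2380
|50.72 - 49.786| = 0.9340
|44.33 - 45.279| = 0.9490
|47.64 - 46.549| = 1.0910
hysteresis = max(diffs) = 1.0910

1.0910


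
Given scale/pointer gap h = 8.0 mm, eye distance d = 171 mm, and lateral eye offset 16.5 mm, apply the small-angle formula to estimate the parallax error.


error = h * offset / d
= 8.0 * 16.5 / 171
= 0.7719

0.7719


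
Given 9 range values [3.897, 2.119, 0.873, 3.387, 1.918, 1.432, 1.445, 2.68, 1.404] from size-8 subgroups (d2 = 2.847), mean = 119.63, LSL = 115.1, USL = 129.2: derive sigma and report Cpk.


R_bar = (3.897 + 2.119 + 0.873 + 3.387 + 1.918 + 1.432 + 1.445 + 2.68 + 1.404) / 9 = 2.1283333
sigma = R_bar / d2 = 2.1283333 / 2.847 = 0.74757053
Cp = (USL - LSL)/(6*sigma) = (129.2 - 115.1)/(6*0.74757053) = 3.1435
Cpu = (129.2 - 119.63)/(3*0.74757053) = 4.2672
Cpl = (119.63 - 115.1)/(3*0.74757053) = 2.0199
Cpk = min(Cpu, Cpl) = 2.0199

2.0199


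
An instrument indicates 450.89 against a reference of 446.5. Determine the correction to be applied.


Correction = standard - reading
= 446.5 - 450.89
= -4.3900

-4.3900


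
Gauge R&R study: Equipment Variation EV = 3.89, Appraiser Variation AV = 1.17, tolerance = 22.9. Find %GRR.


GRR = sqrt(EV^2 + AV^2) = sqrt(3.89^2 + 1.17^2) = 4.0621423
%GRR = GRR / tol * 100 = 4.0621423 / 22.9 * 100
%GRR = 17.7386

17.7386


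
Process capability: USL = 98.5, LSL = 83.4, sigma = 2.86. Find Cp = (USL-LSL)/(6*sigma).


Cp = (USL - LSL) / (6 * sigma)
= (98.5 - 83.4) / (6 * 2.86)
= 15.1000 / 17.1600
= 0.8800

0.8800


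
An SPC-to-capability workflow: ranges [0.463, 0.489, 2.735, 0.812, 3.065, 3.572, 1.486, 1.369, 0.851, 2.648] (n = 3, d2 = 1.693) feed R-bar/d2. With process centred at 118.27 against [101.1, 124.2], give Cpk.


R_bar = (0.463 + 0.489 + 2.735 + 0.812 + 3.065 + 3.572 + 1.486 + 1.369 + 0.851 + 2.648) / 10 = 1.749
sigma = R_bar / d2 = 1.749 / 1.693 = 1.0330774
Cp = (USL - LSL)/(6*sigma) = (124.2 - 101.1)/(6*1.0330774) = 3.7267
Cpu = (124.2 - 118.27)/(3*1.0330774) = 1.9134
Cpl = (118.27 - 101.1)/(3*1.0330774) = 5.5401
Cpk = min(Cpu, Cpl) = 1.9134

1.9134


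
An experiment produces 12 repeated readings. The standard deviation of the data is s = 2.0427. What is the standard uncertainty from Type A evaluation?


u_A = s / sqrt(n)
u_A = 2.0427 / sqrt(12)
u_A = 2.0427 / 3.4641016
u_A = 0.5897

0.5897


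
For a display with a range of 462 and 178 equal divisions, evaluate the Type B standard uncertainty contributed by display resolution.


resolution = range / divisions
resolution = 462 / 178 = 2.5955056
u_res = resolution / (2*sqrt(3))
u_res = 2.5955056 / 3.4641016
u_res = 0.7493

0.7493


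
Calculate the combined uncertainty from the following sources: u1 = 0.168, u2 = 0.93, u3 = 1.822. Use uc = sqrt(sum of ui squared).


uc = sqrt(0.168^2 + 0.93^2 + 1.822^2)
uc = sqrt(4.212808)
uc = 2.0525

2.0525


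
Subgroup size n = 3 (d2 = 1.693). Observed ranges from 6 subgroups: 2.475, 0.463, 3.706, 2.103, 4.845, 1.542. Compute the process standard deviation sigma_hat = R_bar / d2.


R_bar = (2.475 + 0.463 + 3.706 + 2.103 + 4.845 + 1.542) / 6
R_bar = 15.134 / 6 = 2.5223333
sigma_hat = R_bar / d2 = 2.5223333 / 1.693 = 1.4899

1.4899


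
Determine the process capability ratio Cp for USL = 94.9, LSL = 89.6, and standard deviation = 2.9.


Cp = (USL - LSL) / (6 * sigma)
= (94.9 - 89.6) / (6 * 2.9)
= 5.3000 / 17.4000
= 0.3046

0.3046


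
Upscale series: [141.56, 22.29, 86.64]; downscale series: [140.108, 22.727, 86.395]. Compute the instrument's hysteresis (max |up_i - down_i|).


|141.56 - 140.108| = 1.4520
|22.29 - 22.727| = 0.4370
|86.64 - 86.395| = 0.2450
hysteresis = max(diffs) = 1.4520

1.4520
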